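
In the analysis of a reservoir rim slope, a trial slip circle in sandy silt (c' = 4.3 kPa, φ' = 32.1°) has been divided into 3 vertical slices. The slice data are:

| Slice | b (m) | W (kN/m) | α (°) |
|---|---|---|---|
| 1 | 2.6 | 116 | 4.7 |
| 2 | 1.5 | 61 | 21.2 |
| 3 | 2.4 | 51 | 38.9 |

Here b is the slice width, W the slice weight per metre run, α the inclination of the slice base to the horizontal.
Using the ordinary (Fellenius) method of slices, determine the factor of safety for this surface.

FS = 2.59

Ordinary method of slices: FS = Σ[c'·Δl_i + (W_i cosα_i)·tanφ'] / Σ W_i sinα_i, with Δl_i = b_i / cosα_i.
Slice 1: Δl = 2.6/cos4.7° = 2.609 m; N'_1 = 116·cos4.7° = 115.6; c'Δl = 11.22; W sinα = 9.5
Slice 2: Δl = 1.5/cos21.2° = 1.609 m; N'_2 = 61·cos21.2° = 56.9; c'Δl = 6.92; W sinα = 22.1
Slice 3: Δl = 2.4/cos38.9° = 3.084 m; N'_3 = 51·cos38.9° = 39.7; c'Δl = 13.26; W sinα = 32.0
Σc'Δl = 31.4 kN/m; ΣN' = 212.2 kN/m; ΣW sinα = 63.6 kN/m
Resisting = 31.4 + 212.2·tan32.1° = 31.4 + 133.1 = 164.5 kN/m
FS = 164.5 / 63.6 = 2.587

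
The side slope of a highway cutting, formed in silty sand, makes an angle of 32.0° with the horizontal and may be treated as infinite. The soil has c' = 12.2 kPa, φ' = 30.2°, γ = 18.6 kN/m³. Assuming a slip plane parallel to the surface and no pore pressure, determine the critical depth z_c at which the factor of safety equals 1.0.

Setting FS = 1.00 in FS = [c' + γz cos²β tanφ'] / [γz sinβ cosβ] and solving for z:
z = c' / [γ cosβ (FS·sinβ − cosβ·tanφ')]
  = 12.2 / [18.6·cos32.0°·(1.00·sin32.0° − cos32.0°·tan30.2°)]
  = 12.2 / [18.6·0.8480·(1.00·0.5299 − 0.8480·0.5820)]
  = 12.2 / 0.5733 = 21.281 m

z_c = 21.28 m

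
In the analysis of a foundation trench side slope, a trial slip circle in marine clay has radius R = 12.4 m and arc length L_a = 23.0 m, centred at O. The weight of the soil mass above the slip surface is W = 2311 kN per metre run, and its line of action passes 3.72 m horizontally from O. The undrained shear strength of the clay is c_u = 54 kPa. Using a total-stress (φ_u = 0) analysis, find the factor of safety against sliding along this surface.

FS = 1.79

Taking moments about the centre O, the resisting moment is provided by the undrained shear strength acting along the arc:
M_R = c_u·L_a·R = 54·23.00·12.4 = 15400.8 kN·m/m
M_D = W·d = 2311·3.72 = 8596.9 kN·m/m
FS = M_R / M_D = 15400.8 / 8596.9 = 1.791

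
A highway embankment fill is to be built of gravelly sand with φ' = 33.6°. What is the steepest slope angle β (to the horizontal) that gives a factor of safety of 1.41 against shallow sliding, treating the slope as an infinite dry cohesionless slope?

For an infinite dry cohesionless slope FS = tanφ'/tanβ, so tanβ = tanφ' / FS.
tanβ = tan33.6° / 1.41 = 0.6644 / 1.41 = 0.4712
β = arctan(0.4712) = 25.23°

β = 25.2°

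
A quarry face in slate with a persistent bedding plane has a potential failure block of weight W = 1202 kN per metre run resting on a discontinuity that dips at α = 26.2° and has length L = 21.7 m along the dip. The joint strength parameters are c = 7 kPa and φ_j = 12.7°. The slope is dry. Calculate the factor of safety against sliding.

FS = 0.74

Resolving the block weight along and normal to the plane and applying the Mohr–Coulomb strength on the joint:
N' = W cosα = 1202·cos26.2° = 1078.5 kN/m
Driving force T = W sinα = 1202·sin26.2° = 530.7 kN/m
Resisting force R = c·L + N'·tanφ_j = 7·21.7 + 1078.5·tan12.7° = 151.9 + 243.1 = 395.0 kN/m
FS = R / T = 395.0 / 530.7 = 0.744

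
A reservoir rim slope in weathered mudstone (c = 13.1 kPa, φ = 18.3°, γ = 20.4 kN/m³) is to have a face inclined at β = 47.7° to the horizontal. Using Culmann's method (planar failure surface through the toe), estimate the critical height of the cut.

H_c = 14.01 m

Culmann's analysis gives the critical failure plane at α_cr = (β + φ)/2 = (47.7 + 18.3)/2 = 33.0°, and the critical height
H_c = (4c/γ) · sinβ cosφ / [1 − cos(β − φ)]
    = (4·13.1/20.4) · sin47.7°·cos18.3° / [1 − cos(29.4°)]
    = 2.569 · 0.7396·0.9494 / [1 − 0.8712]
    = 2.569 · 0.7022 / 0.1288
    = 14.01 m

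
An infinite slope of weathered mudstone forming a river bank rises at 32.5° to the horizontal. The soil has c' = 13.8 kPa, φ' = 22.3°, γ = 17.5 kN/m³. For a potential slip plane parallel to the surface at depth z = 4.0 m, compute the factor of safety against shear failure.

For an infinite slope with a slip plane parallel to the surface (no pore pressure): FS = [c' + γz cos²β tanφ'] / [γz sinβ cosβ].
γz = 17.5·4.0 = 70.00 kN/m²
Numerator = 13.8 + 70.00·cos²32.5°·tan22.3° = 13.8 + 70.00·0.7113·0.4101 = 34.221 kPa
Denominator = 70.00·sin32.5°·cos32.5° = 70.00·0.5373·0.8434 = 31.721 kPa
FS = 34.221 / 31.721 = 1.079

FS = 1.08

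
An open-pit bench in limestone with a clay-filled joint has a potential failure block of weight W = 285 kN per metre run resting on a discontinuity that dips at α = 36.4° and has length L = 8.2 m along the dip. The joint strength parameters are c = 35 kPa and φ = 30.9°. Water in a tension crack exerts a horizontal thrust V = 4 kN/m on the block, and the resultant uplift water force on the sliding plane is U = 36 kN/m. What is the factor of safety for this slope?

FS = 2.33

Resolving the block weight along and normal to the plane and applying the Mohr–Coulomb strength on the joint:
N' = W cosα − U − V sinα = 285·cos36.4° − 36 − 4·sin36.4° = 191.0 kN/m
Driving force T = W sinα + V cosα = 285·sin36.4° + 4·cos36.4° = 172.3 kN/m
Resisting force R = c·L + N'·tanφ = 35·8.2 + 191.0·tan30.9° = 287.0 + 114.3 = 401.3 kN/m
FS = R / T = 401.3 / 172.3 = 2.329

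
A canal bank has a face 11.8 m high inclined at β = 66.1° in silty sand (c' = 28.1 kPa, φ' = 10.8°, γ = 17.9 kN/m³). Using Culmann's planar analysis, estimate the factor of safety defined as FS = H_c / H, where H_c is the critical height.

FS = 1.11

H_c = (4c'/γ) · sinβ cosφ' / [1 − cos(β − φ')]
    = (4·28.1/17.9) · sin66.1°·cos10.8° / [1 − cos55.3°]
    = 6.279 · 0.8981 / 0.4307 = 13.09 m
FS = H_c / H = 13.09 / 11.8 = 1.110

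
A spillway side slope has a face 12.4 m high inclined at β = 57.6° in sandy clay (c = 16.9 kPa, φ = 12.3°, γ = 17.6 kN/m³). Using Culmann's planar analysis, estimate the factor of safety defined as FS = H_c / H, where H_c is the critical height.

FS = 0.86

H_c = (4c/γ) · sinβ cosφ / [1 − cos(β − φ)]
    = (4·16.9/17.6) · sin57.6°·cos12.3° / [1 − cos45.3°]
    = 3.841 · 0.8249 / 0.2966 = 10.68 m
FS = H_c / H = 10.68 / 12.4 = 0.862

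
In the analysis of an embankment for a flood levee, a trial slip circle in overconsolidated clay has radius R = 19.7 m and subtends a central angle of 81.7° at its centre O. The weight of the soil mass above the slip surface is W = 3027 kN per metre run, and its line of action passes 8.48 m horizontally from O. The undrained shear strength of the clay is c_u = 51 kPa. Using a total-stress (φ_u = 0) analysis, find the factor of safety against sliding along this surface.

FS = 1.10

Taking moments about the centre O, the resisting moment is provided by the undrained shear strength acting along the arc:
Arc length L_a = R·θ = 19.7·(81.7°·π/180) = 19.7·1.4259 = 28.09 m
M_R = c_u·L_a·R = 51·28.09·19.7 = 28222.9 kN·m/m
M_D = W·d = 3027·8.48 = 25669.0 kN·m/m
FS = M_R / M_D = 28222.9 / 25669.0 = 1.099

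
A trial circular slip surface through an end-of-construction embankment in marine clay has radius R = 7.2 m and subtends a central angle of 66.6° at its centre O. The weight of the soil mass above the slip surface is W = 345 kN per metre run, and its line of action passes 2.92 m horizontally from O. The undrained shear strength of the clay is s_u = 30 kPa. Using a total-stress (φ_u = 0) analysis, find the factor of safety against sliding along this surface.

Taking moments about the centre O, the resisting moment is provided by the undrained shear strength acting along the arc:
Arc length L_a = R·θ = 7.2·(66.6°·π/180) = 7.2·1.1624 = 8.37 m
M_R = s_u·L_a·R = 30·8.37·7.2 = 1807.7 kN·m/m
M_D = W·d = 345·2.92 = 1007.4 kN·m/m
FS = M_R / M_D = 1807.7 / 1007.4 = 1.794

FS = 1.79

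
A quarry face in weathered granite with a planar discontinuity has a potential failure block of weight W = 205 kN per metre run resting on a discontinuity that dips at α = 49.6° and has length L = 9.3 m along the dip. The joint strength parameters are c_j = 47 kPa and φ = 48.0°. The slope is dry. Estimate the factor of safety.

Resolving the block weight along and normal to the plane and applying the Mohr–Coulomb strength on the joint:
N' = W cosα = 205·cos49.6° = 132.9 kN/m
Driving force T = W sinα = 205·sin49.6° = 156.1 kN/m
Resisting force R = c_j·L + N'·tanφ = 47·9.3 + 132.9·tan48.0° = 437.1 + 147.6 = 584.7 kN/m
FS = R / T = 584.7 / 156.1 = 3.745

FS = 3.75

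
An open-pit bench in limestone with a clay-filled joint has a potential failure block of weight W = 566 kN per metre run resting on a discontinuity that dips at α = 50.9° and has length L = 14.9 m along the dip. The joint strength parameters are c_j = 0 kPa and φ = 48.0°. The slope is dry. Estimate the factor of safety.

FS = 0.90

Resolving the block weight along and normal to the plane and applying the Mohr–Coulomb strength on the joint:
N' = W cosα = 566·cos50.9° = 357.0 kN/m
Driving force T = W sinα = 566·sin50.9° = 439.2 kN/m
Resisting force R = c_j·L + N'·tanφ = 0·14.9 + 357.0·tan48.0° = 0.0 + 396.4 = 396.4 kN/m
FS = R / T = 396.4 / 439.2 = 0.903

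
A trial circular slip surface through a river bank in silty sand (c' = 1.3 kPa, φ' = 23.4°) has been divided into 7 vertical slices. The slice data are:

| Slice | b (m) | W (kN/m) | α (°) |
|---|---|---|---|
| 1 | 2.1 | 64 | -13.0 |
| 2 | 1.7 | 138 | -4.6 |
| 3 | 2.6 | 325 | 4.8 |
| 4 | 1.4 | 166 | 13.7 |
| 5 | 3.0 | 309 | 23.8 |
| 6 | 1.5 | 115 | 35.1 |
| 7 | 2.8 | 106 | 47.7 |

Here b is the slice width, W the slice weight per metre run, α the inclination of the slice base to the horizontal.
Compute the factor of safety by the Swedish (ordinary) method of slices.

Ordinary method of slices: FS = Σ[c'·Δl_i + (W_i cosα_i)·tanφ'] / Σ W_i sinα_i, with Δl_i = b_i / cosα_i.
Slice 1: Δl = 2.1/cos(-13.0°) = 2.155 m; N'_1 = 64·cos(-13.0°) = 62.4; c'Δl = 2.80; W sinα = -14.4
Slice 2: Δl = 1.7/cos(-4.6°) = 1.705 m; N'_2 = 138·cos(-4.6°) = 137.6; c'Δl = 2.22; W sinα = -11.1
Slice 3: Δl = 2.6/cos4.8° = 2.609 m; N'_3 = 325·cos4.8° = 323.9; c'Δl = 3.39; W sinα = 27.2
Slice 4: Δl = 1.4/cos13.7° = 1.441 m; N'_4 = 166·cos13.7° = 161.3; c'Δl = 1.87; W sinα = 39.3
Slice 5: Δl = 3.0/cos23.8° = 3.279 m; N'_5 = 309·cos23.8° = 282.7; c'Δl = 4.26; W sinα = 124.7
Slice 6: Δl = 1.5/cos35.1° = 1.833 m; N'_6 = 115·cos35.1° = 94.1; c'Δl = 2.38; W sinα = 66.1
Slice 7: Δl = 2.8/cos47.7° = 4.160 m; N'_7 = 106·cos47.7° = 71.3; c'Δl = 5.41; W sinα = 78.4
Σc'Δl = 22.3 kN/m; ΣN' = 1133.2 kN/m; ΣW sinα = 310.3 kN/m
Resisting = 22.3 + 1133.2·tan23.4° = 22.3 + 490.4 = 512.7 kN/m
FS = 512.7 / 310.3 = 1.653

FS = 1.65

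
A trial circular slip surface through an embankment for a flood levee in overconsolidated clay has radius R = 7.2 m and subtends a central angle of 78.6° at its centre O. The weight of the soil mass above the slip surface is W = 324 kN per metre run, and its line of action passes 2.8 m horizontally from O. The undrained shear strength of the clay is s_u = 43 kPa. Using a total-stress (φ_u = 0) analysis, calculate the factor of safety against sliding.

Taking moments about the centre O, the resisting moment is provided by the undrained shear strength acting along the arc:
Arc length L_a = R·θ = 7.2·(78.6°·π/180) = 7.2·1.3718 = 9.88 m
M_R = s_u·L_a·R = 43·9.88·7.2 = 3058.0 kN·m/m
M_D = W·d = 324·2.8 = 907.2 kN·m/m
FS = M_R / M_D = 3058.0 / 907.2 = 3.371

FS = 3.37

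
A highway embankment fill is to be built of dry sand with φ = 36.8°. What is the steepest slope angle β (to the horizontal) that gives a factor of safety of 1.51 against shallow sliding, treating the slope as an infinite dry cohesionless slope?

For an infinite dry cohesionless slope FS = tanφ/tanβ, so tanβ = tanφ / FS.
tanβ = tan36.8° / 1.51 = 0.7481 / 1.51 = 0.4954
β = arctan(0.4954) = 26.36°

β = 26.4°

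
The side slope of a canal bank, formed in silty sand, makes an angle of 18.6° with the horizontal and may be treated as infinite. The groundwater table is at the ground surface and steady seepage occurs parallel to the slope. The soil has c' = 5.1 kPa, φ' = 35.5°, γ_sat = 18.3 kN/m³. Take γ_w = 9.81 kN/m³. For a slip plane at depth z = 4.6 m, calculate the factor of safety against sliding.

With seepage parallel to the slope and the water table at the surface, the effective normal stress on the slip plane uses the buoyant unit weight γ' = γ_sat − γ_w while the driving shear stress uses γ_sat:
FS = [c' + γ' z cos²β tanφ'] / [γ_sat z sinβ cosβ]
γ' = 18.3 − 9.81 = 8.49 kN/m³
Numerator = 5.1 + 8.49·4.6·cos²18.6°·tan35.5° = 5.1 + 8.49·4.6·0.8983·0.7133 = 30.123 kPa
Denominator = 18.3·4.6·sin18.6°·cos18.6° = 18.3·4.6·0.3190·0.9478 = 25.448 kPa
FS = 30.123 / 25.448 = 1.184

FS = 1.18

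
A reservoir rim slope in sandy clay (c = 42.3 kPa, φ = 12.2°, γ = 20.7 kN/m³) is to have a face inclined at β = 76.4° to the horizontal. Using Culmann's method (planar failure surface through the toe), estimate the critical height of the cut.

Culmann's analysis gives the critical failure plane at α_cr = (β + φ)/2 = (76.4 + 12.2)/2 = 44.3°, and the critical height
H_c = (4c/γ) · sinβ cosφ / [1 − cos(β − φ)]
    = (4·42.3/20.7) · sin76.4°·cos12.2° / [1 − cos(64.2°)]
    = 8.174 · 0.9720·0.9774 / [1 − 0.4352]
    = 8.174 · 0.9500 / 0.5648
    = 13.75 m

H_c = 13.75 m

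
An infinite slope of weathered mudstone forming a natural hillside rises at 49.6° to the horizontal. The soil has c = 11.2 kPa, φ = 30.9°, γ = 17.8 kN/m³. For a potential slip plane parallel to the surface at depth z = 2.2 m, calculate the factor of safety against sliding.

For an infinite slope with a slip plane parallel to the surface (no pore pressure): FS = [c + γz cos²β tanφ] / [γz sinβ cosβ].
γz = 17.8·2.2 = 39.16 kN/m²
Numerator = 11.2 + 39.16·cos²49.6°·tan30.9° = 11.2 + 39.16·0.4201·0.5985 = 21.045 kPa
Denominator = 39.16·sin49.6°·cos49.6° = 39.16·0.7615·0.6481 = 19.328 kPa
FS = 21.045 / 19.328 = 1.089

FS = 1.09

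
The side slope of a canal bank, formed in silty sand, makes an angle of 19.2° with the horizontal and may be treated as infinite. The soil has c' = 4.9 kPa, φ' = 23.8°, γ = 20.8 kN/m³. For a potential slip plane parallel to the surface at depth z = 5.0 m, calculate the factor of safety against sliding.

For an infinite slope with a slip plane parallel to the surface (no pore pressure): FS = [c' + γz cos²β tanφ'] / [γz sinβ cosβ].
γz = 20.8·5.0 = 104.00 kN/m²
Numerator = 4.9 + 104.00·cos²19.2°·tan23.8° = 4.9 + 104.00·0.8918·0.4411 = 45.809 kPa
Denominator = 104.00·sin19.2°·cos19.2° = 104.00·0.3289·0.9444 = 32.300 kPa
FS = 45.809 / 32.300 = 1.418

FS = 1.42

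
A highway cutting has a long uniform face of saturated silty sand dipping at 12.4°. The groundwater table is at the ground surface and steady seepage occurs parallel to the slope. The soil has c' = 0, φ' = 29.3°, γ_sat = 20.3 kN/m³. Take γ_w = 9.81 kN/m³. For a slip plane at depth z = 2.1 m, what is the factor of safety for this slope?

FS = 1.32

With seepage parallel to the slope and the water table at the surface, the effective normal stress on the slip plane uses the buoyant unit weight γ' = γ_sat − γ_w while the driving shear stress uses γ_sat:
FS = [c' + γ' z cos²β tanφ'] / [γ_sat z sinβ cosβ]
(For c' = 0 this reduces to FS = (γ'/γ_sat)·tanφ'/tanβ.)
γ' = 20.3 − 9.81 = 10.49 kN/m³
Numerator = 0.0 + 10.49·2.1·cos²12.4°·tan29.3° = 0.0 + 10.49·2.1·0.9539·0.5612 = 11.792 kPa
Denominator = 20.3·2.1·sin12.4°·cos12.4° = 20.3·2.1·0.2147·0.9767 = 8.941 kPa
FS = 11.792 / 8.941 = 1.319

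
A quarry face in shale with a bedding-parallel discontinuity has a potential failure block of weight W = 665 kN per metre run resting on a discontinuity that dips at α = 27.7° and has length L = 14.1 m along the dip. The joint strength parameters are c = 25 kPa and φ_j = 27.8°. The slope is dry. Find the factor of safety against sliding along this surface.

Resolving the block weight along and normal to the plane and applying the Mohr–Coulomb strength on the joint:
N' = W cosα = 665·cos27.7° = 588.8 kN/m
Driving force T = W sinα = 665·sin27.7° = 309.1 kN/m
Resisting force R = c·L + N'·tanφ_j = 25·14.1 + 588.8·tan27.8° = 352.5 + 310.4 = 662.9 kN/m
FS = R / T = 662.9 / 309.1 = 2.145

FS = 2.14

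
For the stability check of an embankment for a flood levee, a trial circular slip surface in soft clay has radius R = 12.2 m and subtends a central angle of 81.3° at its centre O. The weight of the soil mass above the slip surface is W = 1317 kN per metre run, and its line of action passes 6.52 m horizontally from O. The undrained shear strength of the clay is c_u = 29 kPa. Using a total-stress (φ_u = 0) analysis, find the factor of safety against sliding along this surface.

Taking moments about the centre O, the resisting moment is provided by the undrained shear strength acting along the arc:
Arc length L_a = R·θ = 12.2·(81.3°·π/180) = 12.2·1.4190 = 17.31 m
M_R = c_u·L_a·R = 29·17.31·12.2 = 6124.7 kN·m/m
M_D = W·d = 1317·6.52 = 8586.8 kN·m/m
FS = M_R / M_D = 6124.7 / 8586.8 = 0.713

FS = 0.71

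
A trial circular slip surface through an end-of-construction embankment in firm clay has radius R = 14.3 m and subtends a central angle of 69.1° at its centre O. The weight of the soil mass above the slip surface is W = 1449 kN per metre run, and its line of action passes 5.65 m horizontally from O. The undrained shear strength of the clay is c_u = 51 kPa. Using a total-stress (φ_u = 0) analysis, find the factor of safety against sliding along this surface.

FS = 1.54

Taking moments about the centre O, the resisting moment is provided by the undrained shear strength acting along the arc:
Arc length L_a = R·θ = 14.3·(69.1°·π/180) = 14.3·1.2060 = 17.25 m
M_R = c_u·L_a·R = 51·17.25·14.3 = 12577.6 kN·m/m
M_D = W·d = 1449·5.65 = 8186.9 kN·m/m
FS = M_R / M_D = 12577.6 / 8186.9 = 1.536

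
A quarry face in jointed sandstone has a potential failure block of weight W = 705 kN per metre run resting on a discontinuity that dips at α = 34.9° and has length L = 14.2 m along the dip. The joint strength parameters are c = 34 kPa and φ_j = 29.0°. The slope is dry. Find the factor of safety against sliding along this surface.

Resolving the block weight along and normal to the plane and applying the Mohr–Coulomb strength on the joint:
N' = W cosα = 705·cos34.9° = 578.2 kN/m
Driving force T = W sinα = 705·sin34.9° = 403.4 kN/m
Resisting force R = c·L + N'·tanφ_j = 34·14.2 + 578.2·tan29.0° = 482.8 + 320.5 = 803.3 kN/m
FS = R / T = 803.3 / 403.4 = 1.992

FS = 1.99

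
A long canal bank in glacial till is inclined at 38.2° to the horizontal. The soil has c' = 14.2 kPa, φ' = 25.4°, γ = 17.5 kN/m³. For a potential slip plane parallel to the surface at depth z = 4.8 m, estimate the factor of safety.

FS = 0.95

For an infinite slope with a slip plane parallel to the surface (no pore pressure): FS = [c' + γz cos²β tanφ'] / [γz sinβ cosβ].
γz = 17.5·4.8 = 84.00 kN/m²
Numerator = 14.2 + 84.00·cos²38.2°·tan25.4° = 14.2 + 84.00·0.6176·0.4748 = 38.833 kPa
Denominator = 84.00·sin38.2°·cos38.2° = 84.00·0.6184·0.7859 = 40.822 kPa
FS = 38.833 / 40.822 = 0.951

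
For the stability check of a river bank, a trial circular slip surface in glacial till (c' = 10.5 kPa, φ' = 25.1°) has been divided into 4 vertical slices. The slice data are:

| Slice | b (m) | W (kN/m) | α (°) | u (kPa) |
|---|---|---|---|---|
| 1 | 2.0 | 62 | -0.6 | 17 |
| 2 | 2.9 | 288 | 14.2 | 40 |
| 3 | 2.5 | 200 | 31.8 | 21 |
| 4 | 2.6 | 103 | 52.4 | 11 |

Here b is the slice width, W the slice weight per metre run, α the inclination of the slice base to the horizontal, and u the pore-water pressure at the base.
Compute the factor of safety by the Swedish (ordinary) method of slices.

Ordinary method of slices: FS = Σ[c'·Δl_i + (W_i cosα_i − u_i·Δl_i)·tanφ'] / Σ W_i sinα_i, with Δl_i = b_i / cosα_i.
Slice 1: Δl = 2.0/cos(-0.6°) = 2.000 m; N'_1 = 62·cos(-0.6°) − 17·2.000 = 28.0; c'Δl = 21.00; W sinα = -0.6
Slice 2: Δl = 2.9/cos14.2° = 2.991 m; N'_2 = 288·cos14.2° − 40·2.991 = 159.5; c'Δl = 31.41; W sinα = 70.6
Slice 3: Δl = 2.5/cos31.8° = 2.942 m; N'_3 = 200·cos31.8° − 21·2.942 = 108.2; c'Δl = 30.89; W sinα = 105.4
Slice 4: Δl = 2.6/cos52.4° = 4.261 m; N'_4 = 103·cos52.4° − 11·4.261 = 16.0; c'Δl = 44.74; W sinα = 81.6
Σc'Δl = 128.0 kN/m; ΣN' = 311.7 kN/m; ΣW sinα = 257.0 kN/m
Resisting = 128.0 + 311.7·tan25.1° = 128.0 + 146.0 = 274.1 kN/m
FS = 274.1 / 257.0 = 1.066

FS = 1.07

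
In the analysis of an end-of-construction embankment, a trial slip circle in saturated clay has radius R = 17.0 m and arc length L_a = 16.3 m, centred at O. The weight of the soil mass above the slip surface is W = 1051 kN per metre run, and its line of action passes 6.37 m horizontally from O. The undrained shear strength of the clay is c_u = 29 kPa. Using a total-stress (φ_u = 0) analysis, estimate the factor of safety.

Taking moments about the centre O, the resisting moment is provided by the undrained shear strength acting along the arc:
M_R = c_u·L_a·R = 29·16.30·17.0 = 8035.9 kN·m/m
M_D = W·d = 1051·6.37 = 6694.9 kN·m/m
FS = M_R / M_D = 8035.9 / 6694.9 = 1.200

FS = 1.20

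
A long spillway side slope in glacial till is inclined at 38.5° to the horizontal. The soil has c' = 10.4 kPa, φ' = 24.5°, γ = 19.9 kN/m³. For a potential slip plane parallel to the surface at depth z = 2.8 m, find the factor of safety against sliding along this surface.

For an infinite slope with a slip plane parallel to the surface (no pore pressure): FS = [c' + γz cos²β tanφ'] / [γz sinβ cosβ].
γz = 19.9·2.8 = 55.72 kN/m²
Numerator = 10.4 + 55.72·cos²38.5°·tan24.5° = 10.4 + 55.72·0.6125·0.4557 = 25.953 kPa
Denominator = 55.72·sin38.5°·cos38.5° = 55.72·0.6225·0.7826 = 27.146 kPa
FS = 25.953 / 27.146 = 0.956

FS = 0.96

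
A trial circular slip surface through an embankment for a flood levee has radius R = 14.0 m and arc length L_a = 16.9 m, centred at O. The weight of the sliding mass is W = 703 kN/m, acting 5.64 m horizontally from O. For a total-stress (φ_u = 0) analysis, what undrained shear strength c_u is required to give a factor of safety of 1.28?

FS = c_u·L_a·R / (W·d), so c_u = FS·W·d / (L_a·R).
c_u = 1.28·703·5.64 / (16.90·14.0) = 5075.1 / 236.60 = 21.45 kPa

c_u = 21.5 kPa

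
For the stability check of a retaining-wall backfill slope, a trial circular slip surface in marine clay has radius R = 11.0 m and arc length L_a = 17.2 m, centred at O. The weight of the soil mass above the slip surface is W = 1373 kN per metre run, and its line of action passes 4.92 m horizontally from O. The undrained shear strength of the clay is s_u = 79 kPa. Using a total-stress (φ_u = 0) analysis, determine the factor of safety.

FS = 2.21

Taking moments about the centre O, the resisting moment is provided by the undrained shear strength acting along the arc:
M_R = s_u·L_a·R = 79·17.20·11.0 = 14946.8 kN·m/m
M_D = W·d = 1373·4.92 = 6755.2 kN·m/m
FS = M_R / M_D = 14946.8 / 6755.2 = 2.213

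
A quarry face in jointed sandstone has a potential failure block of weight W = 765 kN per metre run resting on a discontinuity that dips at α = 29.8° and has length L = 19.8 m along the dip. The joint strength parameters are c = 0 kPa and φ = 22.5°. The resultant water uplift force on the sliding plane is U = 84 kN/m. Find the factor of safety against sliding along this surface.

FS = 0.63

Resolving the block weight along and normal to the plane and applying the Mohr–Coulomb strength on the joint:
N' = W cosα − U = 765·cos29.8° − 84 = 579.8 kN/m
Driving force T = W sinα = 765·sin29.8° = 380.2 kN/m
Resisting force R = c·L + N'·tanφ = 0·19.8 + 579.8·tan22.5° = 0.0 + 240.2 = 240.2 kN/m
FS = R / T = 240.2 / 380.2 = 0.632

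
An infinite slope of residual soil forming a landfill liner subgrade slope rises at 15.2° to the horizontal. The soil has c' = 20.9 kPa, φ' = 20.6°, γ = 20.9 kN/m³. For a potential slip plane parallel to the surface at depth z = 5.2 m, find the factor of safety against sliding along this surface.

For an infinite slope with a slip plane parallel to the surface (no pore pressure): FS = [c' + γz cos²β tanφ'] / [γz sinβ cosβ].
γz = 20.9·5.2 = 108.68 kN/m²
Numerator = 20.9 + 108.68·cos²15.2°·tan20.6° = 20.9 + 108.68·0.9313·0.3759 = 58.942 kPa
Denominator = 108.68·sin15.2°·cos15.2° = 108.68·0.2622·0.9650 = 27.498 kPa
FS = 58.942 / 27.498 = 2.144

FS = 2.14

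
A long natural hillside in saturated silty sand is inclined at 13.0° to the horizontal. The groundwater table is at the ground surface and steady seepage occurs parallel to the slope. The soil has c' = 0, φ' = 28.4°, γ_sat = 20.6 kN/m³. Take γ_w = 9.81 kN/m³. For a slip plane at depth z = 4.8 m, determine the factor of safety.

With seepage parallel to the slope and the water table at the surface, the effective normal stress on the slip plane uses the buoyant unit weight γ' = γ_sat − γ_w while the driving shear stress uses γ_sat:
FS = [c' + γ' z cos²β tanφ'] / [γ_sat z sinβ cosβ]
(For c' = 0 this reduces to FS = (γ'/γ_sat)·tanφ'/tanβ.)
γ' = 20.6 − 9.81 = 10.79 kN/m³
Numerator = 0.0 + 10.79·4.8·cos²13.0°·tan28.4° = 0.0 + 10.79·4.8·0.9494·0.5407 = 26.587 kPa
Denominator = 20.6·4.8·sin13.0°·cos13.0° = 20.6·4.8·0.2250·0.9744 = 21.673 kPa
FS = 26.587 / 21.673 = 1.227

FS = 1.23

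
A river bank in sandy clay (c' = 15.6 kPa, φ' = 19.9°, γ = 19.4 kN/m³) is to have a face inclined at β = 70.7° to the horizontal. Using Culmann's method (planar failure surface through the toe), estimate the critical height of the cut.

Culmann's analysis gives the critical failure plane at α_cr = (β + φ')/2 = (70.7 + 19.9)/2 = 45.3°, and the critical height
H_c = (4c'/γ) · sinβ cosφ' / [1 − cos(β − φ')]
    = (4·15.6/19.4) · sin70.7°·cos19.9° / [1 − cos(50.8°)]
    = 3.216 · 0.9438·0.9403 / [1 − 0.6320]
    = 3.216 · 0.8874 / 0.3680
    = 7.76 m

H_c = 7.76 m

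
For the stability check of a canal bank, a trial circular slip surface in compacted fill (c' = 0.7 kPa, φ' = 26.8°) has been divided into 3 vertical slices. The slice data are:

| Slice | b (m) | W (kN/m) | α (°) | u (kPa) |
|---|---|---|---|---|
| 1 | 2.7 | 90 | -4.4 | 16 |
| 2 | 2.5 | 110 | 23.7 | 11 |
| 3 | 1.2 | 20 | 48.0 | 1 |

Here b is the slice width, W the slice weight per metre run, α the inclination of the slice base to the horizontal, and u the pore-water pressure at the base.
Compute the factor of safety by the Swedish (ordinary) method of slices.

Ordinary method of slices: FS = Σ[c'·Δl_i + (W_i cosα_i − u_i·Δl_i)·tanφ'] / Σ W_i sinα_i, with Δl_i = b_i / cosα_i.
Slice 1: Δl = 2.7/cos(-4.4°) = 2.708 m; N'_1 = 90·cos(-4.4°) − 16·2.708 = 46.4; c'Δl = 1.90; W sinα = -6.9
Slice 2: Δl = 2.5/cos23.7° = 2.730 m; N'_2 = 110·cos23.7° − 11·2.730 = 70.7; c'Δl = 1.91; W sinα = 44.2
Slice 3: Δl = 1.2/cos48.0° = 1.793 m; N'_3 = 20·cos48.0° − 1·1.793 = 11.6; c'Δl = 1.26; W sinα = 14.9
Σc'Δl = 5.1 kN/m; ΣN' = 128.7 kN/m; ΣW sinα = 52.2 kN/m
Resisting = 5.1 + 128.7·tan26.8° = 5.1 + 65.0 = 70.1 kN/m
FS = 70.1 / 52.2 = 1.343

FS = 1.34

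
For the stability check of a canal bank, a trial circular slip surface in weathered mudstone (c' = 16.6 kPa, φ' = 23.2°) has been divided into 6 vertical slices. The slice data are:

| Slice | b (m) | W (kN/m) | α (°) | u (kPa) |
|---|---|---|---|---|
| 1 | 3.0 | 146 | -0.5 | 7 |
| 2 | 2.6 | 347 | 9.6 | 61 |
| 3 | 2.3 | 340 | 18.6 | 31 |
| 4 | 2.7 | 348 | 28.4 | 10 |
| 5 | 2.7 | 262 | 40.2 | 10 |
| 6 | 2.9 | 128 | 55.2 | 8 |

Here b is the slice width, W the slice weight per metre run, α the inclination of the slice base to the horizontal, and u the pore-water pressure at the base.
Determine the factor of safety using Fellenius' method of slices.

Ordinary method of slices: FS = Σ[c'·Δl_i + (W_i cosα_i − u_i·Δl_i)·tanφ'] / Σ W_i sinα_i, with Δl_i = b_i / cosα_i.
Slice 1: Δl = 3.0/cos(-0.5°) = 3.000 m; N'_1 = 146·cos(-0.5°) − 7·3.000 = 125.0; c'Δl = 49.80; W sinα = -1.3
Slice 2: Δl = 2.6/cos9.6° = 2.637 m; N'_2 = 347·cos9.6° − 61·2.637 = 181.3; c'Δl = 43.77; W sinα = 57.9
Slice 3: Δl = 2.3/cos18.6° = 2.427 m; N'_3 = 340·cos18.6° − 31·2.427 = 247.0; c'Δl = 40.28; W sinα = 108.4
Slice 4: Δl = 2.7/cos28.4° = 3.069 m; N'_4 = 348·cos28.4° − 10·3.069 = 275.4; c'Δl = 50.95; W sinα = 165.5
Slice 5: Δl = 2.7/cos40.2° = 3.535 m; N'_5 = 262·cos40.2° − 10·3.535 = 164.8; c'Δl = 58.68; W sinα = 169.1
Slice 6: Δl = 2.9/cos55.2° = 5.081 m; N'_6 = 128·cos55.2° − 8·5.081 = 32.4; c'Δl = 84.35; W sinα = 105.1
Σc'Δl = 327.8 kN/m; ΣN' = 1025.9 kN/m; ΣW sinα = 604.8 kN/m
Resisting = 327.8 + 1025.9·tan23.2° = 327.8 + 439.7 = 767.5 kN/m
FS = 767.5 / 604.8 = 1.269

FS = 1.27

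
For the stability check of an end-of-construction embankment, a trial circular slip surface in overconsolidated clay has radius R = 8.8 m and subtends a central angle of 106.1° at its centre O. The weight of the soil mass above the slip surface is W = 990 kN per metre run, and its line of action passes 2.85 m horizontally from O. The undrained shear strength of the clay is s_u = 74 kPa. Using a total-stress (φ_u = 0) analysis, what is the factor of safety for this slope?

FS = 3.76

Taking moments about the centre O, the resisting moment is provided by the undrained shear strength acting along the arc:
Arc length L_a = R·θ = 8.8·(106.1°·π/180) = 8.8·1.8518 = 16.30 m
M_R = s_u·L_a·R = 74·16.30·8.8 = 10611.8 kN·m/m
M_D = W·d = 990·2.85 = 2821.5 kN·m/m
FS = M_R / M_D = 10611.8 / 2821.5 = 3.761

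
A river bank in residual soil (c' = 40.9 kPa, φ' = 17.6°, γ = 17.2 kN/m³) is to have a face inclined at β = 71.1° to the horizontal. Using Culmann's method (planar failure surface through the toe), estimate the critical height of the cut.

Culmann's analysis gives the critical failure plane at α_cr = (β + φ')/2 = (71.1 + 17.6)/2 = 44.3°, and the critical height
H_c = (4c'/γ) · sinβ cosφ' / [1 − cos(β − φ')]
    = (4·40.9/17.2) · sin71.1°·cos17.6° / [1 − cos(53.5°)]
    = 9.512 · 0.9461·0.9532 / [1 − 0.5948]
    = 9.512 · 0.9018 / 0.4052
    = 21.17 m

H_c = 21.17 m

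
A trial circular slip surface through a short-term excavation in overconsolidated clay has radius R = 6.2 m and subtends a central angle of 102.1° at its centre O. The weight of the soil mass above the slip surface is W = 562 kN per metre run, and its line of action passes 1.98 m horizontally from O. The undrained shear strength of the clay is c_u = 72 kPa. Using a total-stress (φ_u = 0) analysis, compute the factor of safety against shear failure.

FS = 4.43

Taking moments about the centre O, the resisting moment is provided by the undrained shear strength acting along the arc:
Arc length L_a = R·θ = 6.2·(102.1°·π/180) = 6.2·1.7820 = 11.05 m
M_R = c_u·L_a·R = 72·11.05·6.2 = 4932.0 kN·m/m
M_D = W·d = 562·1.98 = 1112.8 kN·m/m
FS = M_R / M_D = 4932.0 / 1112.8 = 4.432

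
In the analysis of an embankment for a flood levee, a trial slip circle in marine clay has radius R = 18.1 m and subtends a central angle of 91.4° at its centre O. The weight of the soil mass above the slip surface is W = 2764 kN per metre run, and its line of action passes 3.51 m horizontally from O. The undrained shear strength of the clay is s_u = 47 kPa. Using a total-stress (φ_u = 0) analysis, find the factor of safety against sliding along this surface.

FS = 2.53

Taking moments about the centre O, the resisting moment is provided by the undrained shear strength acting along the arc:
Arc length L_a = R·θ = 18.1·(91.4°·π/180) = 18.1·1.5952 = 28.87 m
M_R = s_u·L_a·R = 47·28.87·18.1 = 24562.8 kN·m/m
M_D = W·d = 2764·3.51 = 9701.6 kN·m/m
FS = M_R / M_D = 24562.8 / 9701.6 = 2.532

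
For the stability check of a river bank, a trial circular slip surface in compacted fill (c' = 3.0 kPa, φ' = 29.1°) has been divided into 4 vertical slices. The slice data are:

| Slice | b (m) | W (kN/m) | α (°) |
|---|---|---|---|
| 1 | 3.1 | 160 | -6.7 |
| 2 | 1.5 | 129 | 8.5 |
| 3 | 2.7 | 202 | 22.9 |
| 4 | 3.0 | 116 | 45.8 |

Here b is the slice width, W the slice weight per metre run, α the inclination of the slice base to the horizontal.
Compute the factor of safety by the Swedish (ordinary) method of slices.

FS = 2.12

Ordinary method of slices: FS = Σ[c'·Δl_i + (W_i cosα_i)·tanφ'] / Σ W_i sinα_i, with Δl_i = b_i / cosα_i.
Slice 1: Δl = 3.1/cos(-6.7°) = 3.121 m; N'_1 = 160·cos(-6.7°) = 158.9; c'Δl = 9.36; W sinα = -18.7
Slice 2: Δl = 1.5/cos8.5° = 1.517 m; N'_2 = 129·cos8.5° = 127.6; c'Δl = 4.55; W sinα = 19.1
Slice 3: Δl = 2.7/cos22.9° = 2.931 m; N'_3 = 202·cos22.9° = 186.1; c'Δl = 8.79; W sinα = 78.6
Slice 4: Δl = 3.0/cos45.8° = 4.303 m; N'_4 = 116·cos45.8° = 80.9; c'Δl = 12.91; W sinα = 83.2
Σc'Δl = 35.6 kN/m; ΣN' = 553.4 kN/m; ΣW sinα = 162.2 kN/m
Resisting = 35.6 + 553.4·tan29.1° = 35.6 + 308.0 = 343.7 kN/m
FS = 343.7 / 162.2 = 2.119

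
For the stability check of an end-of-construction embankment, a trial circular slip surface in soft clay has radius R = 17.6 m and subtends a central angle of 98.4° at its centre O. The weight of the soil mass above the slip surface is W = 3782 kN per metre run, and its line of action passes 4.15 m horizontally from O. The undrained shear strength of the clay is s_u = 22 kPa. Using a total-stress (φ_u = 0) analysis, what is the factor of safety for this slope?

Taking moments about the centre O, the resisting moment is provided by the undrained shear strength acting along the arc:
Arc length L_a = R·θ = 17.6·(98.4°·π/180) = 17.6·1.7174 = 30.23 m
M_R = s_u·L_a·R = 22·30.23·17.6 = 11703.6 kN·m/m
M_D = W·d = 3782·4.15 = 15695.3 kN·m/m
FS = M_R / M_D = 11703.6 / 15695.3 = 0.746

FS = 0.75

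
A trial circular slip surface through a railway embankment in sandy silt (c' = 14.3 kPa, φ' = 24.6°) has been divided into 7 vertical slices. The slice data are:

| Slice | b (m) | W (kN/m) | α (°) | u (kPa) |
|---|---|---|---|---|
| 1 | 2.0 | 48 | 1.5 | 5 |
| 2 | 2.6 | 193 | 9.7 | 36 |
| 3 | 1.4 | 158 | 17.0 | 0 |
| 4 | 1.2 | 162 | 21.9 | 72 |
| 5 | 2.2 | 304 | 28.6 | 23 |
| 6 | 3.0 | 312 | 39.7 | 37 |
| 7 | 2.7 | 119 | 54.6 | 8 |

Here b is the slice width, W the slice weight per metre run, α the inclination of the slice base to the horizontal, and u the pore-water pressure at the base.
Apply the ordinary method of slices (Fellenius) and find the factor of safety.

Ordinary method of slices: FS = Σ[c'·Δl_i + (W_i cosα_i − u_i·Δl_i)·tanφ'] / Σ W_i sinα_i, with Δl_i = b_i / cosα_i.
Slice 1: Δl = 2.0/cos1.5° = 2.001 m; N'_1 = 48·cos1.5° − 5·2.001 = 38.0; c'Δl = 28.61; W sinα = 1.3
Slice 2: Δl = 2.6/cos9.7° = 2.638 m; N'_2 = 193·cos9.7° − 36·2.638 = 95.3; c'Δl = 37.72; W sinα = 32.5
Slice 3: Δl = 1.4/cos17.0° = 1.464 m; N'_3 = 158·cos17.0° − 0·1.464 = 151.1; c'Δl = 20.93; W sinα = 46.2
Slice 4: Δl = 1.2/cos21.9° = 1.293 m; N'_4 = 162·cos21.9° − 72·1.293 = 57.2; c'Δl = 18.49; W sinα = 60.4
Slice 5: Δl = 2.2/cos28.6° = 2.506 m; N'_5 = 304·cos28.6° − 23·2.506 = 209.3; c'Δl = 35.83; W sinα = 145.5
Slice 6: Δl = 3.0/cos39.7° = 3.899 m; N'_6 = 312·cos39.7° − 37·3.899 = 95.8; c'Δl = 55.76; W sinα = 199.3
Slice 7: Δl = 2.7/cos54.6° = 4.661 m; N'_7 = 119·cos54.6° − 8·4.661 = 31.6; c'Δl = 66.65; W sinα = 97.0
Σc'Δl = 264.0 kN/m; ΣN' = 678.3 kN/m; ΣW sinα = 582.2 kN/m
Resisting = 264.0 + 678.3·tan24.6° = 264.0 + 310.5 = 574.5 kN/m
FS = 574.5 / 582.2 = 0.987

FS = 0.99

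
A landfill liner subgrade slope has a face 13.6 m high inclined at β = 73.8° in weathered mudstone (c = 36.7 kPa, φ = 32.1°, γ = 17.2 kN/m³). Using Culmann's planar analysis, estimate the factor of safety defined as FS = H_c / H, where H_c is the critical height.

FS = 2.01

H_c = (4c/γ) · sinβ cosφ / [1 − cos(β − φ)]
    = (4·36.7/17.2) · sin73.8°·cos32.1° / [1 − cos41.7°]
    = 8.535 · 0.8135 / 0.2534 = 27.40 m
FS = H_c / H = 27.40 / 13.6 = 2.015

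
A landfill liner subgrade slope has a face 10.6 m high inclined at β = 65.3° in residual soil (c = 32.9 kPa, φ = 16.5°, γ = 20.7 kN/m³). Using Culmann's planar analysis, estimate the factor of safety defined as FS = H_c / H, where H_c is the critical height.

FS = 1.53

H_c = (4c/γ) · sinβ cosφ / [1 − cos(β − φ)]
    = (4·32.9/20.7) · sin65.3°·cos16.5° / [1 − cos48.8°]
    = 6.357 · 0.8711 / 0.3413 = 16.23 m
FS = H_c / H = 16.23 / 10.6 = 1.531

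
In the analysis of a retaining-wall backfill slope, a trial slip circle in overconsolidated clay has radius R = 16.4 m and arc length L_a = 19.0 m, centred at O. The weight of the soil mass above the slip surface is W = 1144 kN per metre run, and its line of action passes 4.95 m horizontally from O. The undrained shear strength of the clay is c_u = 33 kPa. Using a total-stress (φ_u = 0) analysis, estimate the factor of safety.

Taking moments about the centre O, the resisting moment is provided by the undrained shear strength acting along the arc:
M_R = c_u·L_a·R = 33·19.00·16.4 = 10282.8 kN·m/m
M_D = W·d = 1144·4.95 = 5662.8 kN·m/m
FS = M_R / M_D = 10282.8 / 5662.8 = 1.816

FS = 1.82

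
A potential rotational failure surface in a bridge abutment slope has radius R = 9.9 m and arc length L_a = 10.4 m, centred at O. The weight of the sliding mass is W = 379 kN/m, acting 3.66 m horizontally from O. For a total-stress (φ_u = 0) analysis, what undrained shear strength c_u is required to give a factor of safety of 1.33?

FS = c_u·L_a·R / (W·d), so c_u = FS·W·d / (L_a·R).
c_u = 1.33·379·3.66 / (10.40·9.9) = 1844.9 / 102.96 = 17.92 kPa

c_u = 17.9 kPa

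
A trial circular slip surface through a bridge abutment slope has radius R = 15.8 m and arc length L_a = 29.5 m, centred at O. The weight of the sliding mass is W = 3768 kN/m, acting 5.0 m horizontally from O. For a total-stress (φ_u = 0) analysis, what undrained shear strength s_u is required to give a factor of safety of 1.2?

FS = s_u·L_a·R / (W·d), so s_u = FS·W·d / (L_a·R).
s_u = 1.2·3768·5.0 / (29.50·15.8) = 22608.0 / 466.10 = 48.50 kPa

s_u = 48.5 kPa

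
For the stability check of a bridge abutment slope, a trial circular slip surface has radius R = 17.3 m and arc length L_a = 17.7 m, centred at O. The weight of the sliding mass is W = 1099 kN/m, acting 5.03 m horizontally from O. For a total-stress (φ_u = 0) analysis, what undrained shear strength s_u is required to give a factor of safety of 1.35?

s_u = 24.4 kPa

FS = s_u·L_a·R / (W·d), so s_u = FS·W·d / (L_a·R).
s_u = 1.35·1099·5.03 / (17.70·17.3) = 7462.8 / 306.21 = 24.37 kPa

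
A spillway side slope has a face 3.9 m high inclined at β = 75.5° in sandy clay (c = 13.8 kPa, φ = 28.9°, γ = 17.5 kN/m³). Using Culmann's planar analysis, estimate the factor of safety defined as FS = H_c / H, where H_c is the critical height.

FS = 2.19

H_c = (4c/γ) · sinβ cosφ / [1 − cos(β − φ)]
    = (4·13.8/17.5) · sin75.5°·cos28.9° / [1 − cos46.6°]
    = 3.154 · 0.8476 / 0.3129 = 8.54 m
FS = H_c / H = 8.54 / 3.9 = 2.191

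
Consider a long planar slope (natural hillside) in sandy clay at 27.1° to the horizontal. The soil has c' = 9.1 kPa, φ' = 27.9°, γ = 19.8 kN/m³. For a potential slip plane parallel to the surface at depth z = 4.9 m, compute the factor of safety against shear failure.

FS = 1.27

For an infinite slope with a slip plane parallel to the surface (no pore pressure): FS = [c' + γz cos²β tanφ'] / [γz sinβ cosβ].
γz = 19.8·4.9 = 97.02 kN/m²
Numerator = 9.1 + 97.02·cos²27.1°·tan27.9° = 9.1 + 97.02·0.7925·0.5295 = 49.809 kPa
Denominator = 97.02·sin27.1°·cos27.1° = 97.02·0.4555·0.8902 = 39.345 kPa
FS = 49.809 / 39.345 = 1.266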